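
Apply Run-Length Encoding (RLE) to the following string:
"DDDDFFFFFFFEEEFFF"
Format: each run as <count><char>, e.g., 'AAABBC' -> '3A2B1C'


Scanning runs left to right:
  i=0: run of 'D' x 4 -> '4D'
  i=4: run of 'F' x 7 -> '7F'
  i=11: run of 'E' x 3 -> '3E'
  i=14: run of 'F' x 3 -> '3F'

RLE = 4D7F3E3F


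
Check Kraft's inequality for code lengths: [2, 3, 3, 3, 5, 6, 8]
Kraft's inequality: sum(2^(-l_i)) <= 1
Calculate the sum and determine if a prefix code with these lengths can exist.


Sum = 2^(-2) + 2^(-3) + 2^(-3) + 2^(-3) + 2^(-5) + 2^(-6) + 2^(-8)
    = 0.25 + 0.125 + 0.125 + 0.125 + 0.03125 + 0.015625 + 0.00390625
    = 173/256 = 0.67578125
Since 0.67578125 <= 1, Kraft's inequality IS satisfied.
A prefix code with these lengths CAN exist.

Kraft sum = 0.67578125. Satisfied.


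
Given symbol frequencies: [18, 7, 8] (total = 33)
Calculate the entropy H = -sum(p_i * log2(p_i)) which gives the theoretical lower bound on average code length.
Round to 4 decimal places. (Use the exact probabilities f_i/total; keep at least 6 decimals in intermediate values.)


Per-symbol terms -p_i * log2(p_i) with p_i = f_i/33:
  p = 18/33 = 0.545455: log2(p) = -0.874469, -p*log2(p) = 0.476983
  p = 7/33 = 0.212121: log2(p) = -2.237039, -p*log2(p) = 0.474523
  p = 8/33 = 0.242424: log2(p) = -2.044394, -p*log2(p) = 0.495611
H = 0.476983 + 0.474523 + 0.495611 = 1.447117

H = 1.4471 bits/symbol


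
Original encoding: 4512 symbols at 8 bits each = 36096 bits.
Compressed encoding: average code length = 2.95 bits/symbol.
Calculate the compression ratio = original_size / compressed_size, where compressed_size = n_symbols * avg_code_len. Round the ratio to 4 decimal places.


original_size = n_symbols * orig_bits = 4512 * 8 = 36096 bits
compressed_size = n_symbols * avg_code_len = 4512 * 2.95 = 13310.4 bits
ratio = original_size / compressed_size = 36096 / 13310.4 = 2.7119

Compression ratio = 2.7119


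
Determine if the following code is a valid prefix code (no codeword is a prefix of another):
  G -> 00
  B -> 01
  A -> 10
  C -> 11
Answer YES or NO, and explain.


Checking each pair (does one codeword prefix another?):
  G='00' vs B='01': no prefix
  G='00' vs A='10': no prefix
  G='00' vs C='11': no prefix
  B='01' vs G='00': no prefix
  B='01' vs A='10': no prefix
  B='01' vs C='11': no prefix
  A='10' vs G='00': no prefix
  A='10' vs B='01': no prefix
  A='10' vs C='11': no prefix
  C='11' vs G='00': no prefix
  C='11' vs B='01': no prefix
  C='11' vs A='10': no prefix
No violation found over all pairs.

YES -- this is a valid prefix code. No codeword is a prefix of any other codeword.


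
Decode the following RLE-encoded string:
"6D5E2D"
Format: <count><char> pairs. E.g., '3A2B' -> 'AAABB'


Expanding each <count><char> pair:
  6D -> 'DDDDDD'
  5E -> 'EEEEE'
  2D -> 'DD'

Decoded = DDDDDDEEEEEDD


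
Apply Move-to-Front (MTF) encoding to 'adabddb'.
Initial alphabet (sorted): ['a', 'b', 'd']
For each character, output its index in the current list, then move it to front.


MTF encoding:
'a': index 0 in ['a', 'b', 'd'] -> ['a', 'b', 'd']
'd': index 2 in ['a', 'b', 'd'] -> ['d', 'a', 'b']
'a': index 1 in ['d', 'a', 'b'] -> ['a', 'd', 'b']
'b': index 2 in ['a', 'd', 'b'] -> ['b', 'a', 'd']
'd': index 2 in ['b', 'a', 'd'] -> ['d', 'b', 'a']
'd': index 0 in ['d', 'b', 'a'] -> ['d', 'b', 'a']
'b': index 1 in ['d', 'b', 'a'] -> ['b', 'd', 'a']


Output: [0, 2, 1, 2, 2, 0, 1]


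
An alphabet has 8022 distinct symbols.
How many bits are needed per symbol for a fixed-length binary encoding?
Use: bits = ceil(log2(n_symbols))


log2(8022) = 12.9697
Bracket: 2^12 = 4096 < 8022 <= 2^13 = 8192
So ceil(log2(8022)) = 13

bits = ceil(log2(8022)) = ceil(12.9697) = 13 bits


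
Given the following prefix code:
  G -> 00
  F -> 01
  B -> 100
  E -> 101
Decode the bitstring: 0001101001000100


Decoding step by step:
Bits 00 -> G
Bits 01 -> F
Bits 101 -> E
Bits 00 -> G
Bits 100 -> B
Bits 01 -> F
Bits 00 -> G


Decoded message: GFEGBFG


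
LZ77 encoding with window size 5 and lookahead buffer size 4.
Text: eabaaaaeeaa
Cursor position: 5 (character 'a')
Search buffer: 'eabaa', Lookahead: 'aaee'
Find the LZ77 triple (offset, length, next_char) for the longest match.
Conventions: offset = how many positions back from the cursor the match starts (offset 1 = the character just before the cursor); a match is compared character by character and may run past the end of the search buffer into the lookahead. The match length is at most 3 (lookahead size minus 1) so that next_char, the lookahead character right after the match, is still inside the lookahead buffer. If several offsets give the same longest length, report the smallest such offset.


Try each offset into the search buffer:
  offset=1 (pos 4, char 'a'): match length 2
  offset=2 (pos 3, char 'a'): match length 2
  offset=3 (pos 2, char 'b'): match length 0
  offset=4 (pos 1, char 'a'): match length 1
  offset=5 (pos 0, char 'e'): match length 0
Longest match has length 2, found at offsets 1, 2; take the smallest, offset 1.
next_char = character at position 5 + 2 = 7 -> 'e'

Best match: offset=1, length=2 (matching 'aa' starting at position 4)
LZ77 triple: (1, 2, 'e')


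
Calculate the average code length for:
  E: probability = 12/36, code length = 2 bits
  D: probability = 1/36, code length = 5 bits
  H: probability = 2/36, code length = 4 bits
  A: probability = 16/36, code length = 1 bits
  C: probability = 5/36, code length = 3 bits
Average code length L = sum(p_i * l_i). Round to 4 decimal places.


Weighted contributions p_i * l_i:
  E: (12/36) * 2 = 24/36
  D: (1/36) * 5 = 5/36
  H: (2/36) * 4 = 8/36
  A: (16/36) * 1 = 16/36
  C: (5/36) * 3 = 15/36
Sum = (24 + 5 + 8 + 16 + 15)/36 = 68/36

L = 68/36 = 1.8889 bits/symbol


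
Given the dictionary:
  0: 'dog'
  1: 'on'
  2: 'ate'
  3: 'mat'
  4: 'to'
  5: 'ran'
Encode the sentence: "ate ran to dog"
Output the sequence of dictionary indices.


Look up each word in the dictionary:
  'ate' -> 2
  'ran' -> 5
  'to' -> 4
  'dog' -> 0

Encoded: [2, 5, 4, 0]


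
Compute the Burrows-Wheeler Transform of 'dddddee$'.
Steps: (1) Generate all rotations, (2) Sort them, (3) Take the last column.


Rotations (sorted):
  0: $dddddee -> last char: e
  1: dddddee$ -> last char: $
  2: ddddee$d -> last char: d
  3: dddee$dd -> last char: d
  4: ddee$ddd -> last char: d
  5: dee$dddd -> last char: d
  6: e$ddddde -> last char: e
  7: ee$ddddd -> last char: d


BWT = e$dddded


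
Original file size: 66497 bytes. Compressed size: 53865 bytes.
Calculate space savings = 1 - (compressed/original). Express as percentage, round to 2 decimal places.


ratio = compressed/original = 53865/66497 = 0.810037
savings = 1 - ratio = 1 - 0.810037 = 0.189963
as a percentage: 0.189963 * 100 = 19.0%

Space savings = 1 - 53865/66497 = 19.0%


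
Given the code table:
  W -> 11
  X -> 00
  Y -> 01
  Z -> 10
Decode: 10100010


Decoding:
10 -> Z
10 -> Z
00 -> X
10 -> Z


Result: ZZXZ


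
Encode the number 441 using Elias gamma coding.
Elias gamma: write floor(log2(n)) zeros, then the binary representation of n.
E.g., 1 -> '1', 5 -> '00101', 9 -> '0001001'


num_bits = floor(log2(441)) + 1 = 9
leading_zeros = num_bits - 1 = 8
binary(441) = 110111001

Elias gamma(441) = '00000000' + '110111001' = 00000000110111001 (17 bits)


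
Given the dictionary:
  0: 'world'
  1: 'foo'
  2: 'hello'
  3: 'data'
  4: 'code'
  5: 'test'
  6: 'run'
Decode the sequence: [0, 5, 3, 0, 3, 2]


Look up each index in the dictionary:
  0 -> 'world'
  5 -> 'test'
  3 -> 'data'
  0 -> 'world'
  3 -> 'data'
  2 -> 'hello'

Decoded: "world test data world data hello"


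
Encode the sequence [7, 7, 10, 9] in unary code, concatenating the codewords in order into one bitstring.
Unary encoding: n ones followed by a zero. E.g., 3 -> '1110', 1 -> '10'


Encode each number as n ones followed by a terminating 0:
  7 -> 11111110 (8 bits)
  7 -> 11111110 (8 bits)
  10 -> 11111111110 (11 bits)
  9 -> 1111111110 (10 bits)
Total length = 8 + 8 + 11 + 10 = 37 bits.

Unary([7, 7, 10, 9]) = 1111111011111110111111111101111111110 (37 bits)


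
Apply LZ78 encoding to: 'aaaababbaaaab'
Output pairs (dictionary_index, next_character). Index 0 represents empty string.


LZ78 encoding steps:
Dictionary: {0: ''}
Step 1: w='' (idx 0), next='a' -> output (0, 'a'), add 'a' as idx 1
Step 2: w='a' (idx 1), next='a' -> output (1, 'a'), add 'aa' as idx 2
Step 3: w='a' (idx 1), next='b' -> output (1, 'b'), add 'ab' as idx 3
Step 4: w='ab' (idx 3), next='b' -> output (3, 'b'), add 'abb' as idx 4
Step 5: w='aa' (idx 2), next='a' -> output (2, 'a'), add 'aaa' as idx 5
Step 6: w='ab' (idx 3), end of input -> output (3, '')


Encoded: [(0, 'a'), (1, 'a'), (1, 'b'), (3, 'b'), (2, 'a'), (3, '')]


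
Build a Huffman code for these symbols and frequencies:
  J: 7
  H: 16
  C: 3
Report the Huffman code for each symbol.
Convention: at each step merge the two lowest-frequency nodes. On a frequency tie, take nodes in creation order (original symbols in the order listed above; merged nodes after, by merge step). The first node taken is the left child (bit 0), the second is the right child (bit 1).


Huffman tree construction:
Step 1: Merge C(3) + J(7) = 10
Step 2: Merge (C+J)(10) + H(16) = 26
Read each symbol's code off the tree from the root (left child = 0, right child = 1).

Codes:
  J: 01 (length 2)
  H: 1 (length 1)
  C: 00 (length 2)
Average code length: 36/26 = 1.3846 bits/symbol


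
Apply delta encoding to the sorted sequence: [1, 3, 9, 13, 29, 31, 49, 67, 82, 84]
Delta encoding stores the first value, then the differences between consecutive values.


First value: 1
Deltas:
  3 - 1 = 2
  9 - 3 = 6
  13 - 9 = 4
  29 - 13 = 16
  31 - 29 = 2
  49 - 31 = 18
  67 - 49 = 18
  82 - 67 = 15
  84 - 82 = 2


Delta encoded: [1, 2, 6, 4, 16, 2, 18, 18, 15, 2]


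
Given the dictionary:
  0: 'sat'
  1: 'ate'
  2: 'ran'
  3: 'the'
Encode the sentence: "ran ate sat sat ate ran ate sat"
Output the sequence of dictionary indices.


Look up each word in the dictionary:
  'ran' -> 2
  'ate' -> 1
  'sat' -> 0
  'sat' -> 0
  'ate' -> 1
  'ran' -> 2
  'ate' -> 1
  'sat' -> 0

Encoded: [2, 1, 0, 0, 1, 2, 1, 0]


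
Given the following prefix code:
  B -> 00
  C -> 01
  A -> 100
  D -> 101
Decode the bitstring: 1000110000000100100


Decoding step by step:
Bits 100 -> A
Bits 01 -> C
Bits 100 -> A
Bits 00 -> B
Bits 00 -> B
Bits 01 -> C
Bits 00 -> B
Bits 100 -> A


Decoded message: ACABBCBA


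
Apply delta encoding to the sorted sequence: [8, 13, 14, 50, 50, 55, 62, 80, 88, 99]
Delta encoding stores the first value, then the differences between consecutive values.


First value: 8
Deltas:
  13 - 8 = 5
  14 - 13 = 1
  50 - 14 = 36
  50 - 50 = 0
  55 - 50 = 5
  62 - 55 = 7
  80 - 62 = 18
  88 - 80 = 8
  99 - 88 = 11


Delta encoded: [8, 5, 1, 36, 0, 5, 7, 18, 8, 11]


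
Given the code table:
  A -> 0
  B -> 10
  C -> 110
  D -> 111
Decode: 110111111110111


Decoding:
110 -> C
111 -> D
111 -> D
110 -> C
111 -> D


Result: CDDCD


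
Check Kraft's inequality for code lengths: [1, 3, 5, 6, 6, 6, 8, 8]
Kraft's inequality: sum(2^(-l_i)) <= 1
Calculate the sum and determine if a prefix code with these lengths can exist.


Sum = 2^(-1) + 2^(-3) + 2^(-5) + 2^(-6) + 2^(-6) + 2^(-6) + 2^(-8) + 2^(-8)
    = 0.5 + 0.125 + 0.03125 + 0.015625 + 0.015625 + 0.015625 + 0.00390625 + 0.00390625
    = 182/256 = 0.7109375
Since 0.7109375 <= 1, Kraft's inequality IS satisfied.
A prefix code with these lengths CAN exist.

Kraft sum = 0.7109375. Satisfied.


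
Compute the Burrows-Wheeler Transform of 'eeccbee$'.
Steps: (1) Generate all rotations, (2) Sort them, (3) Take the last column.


Rotations (sorted):
  0: $eeccbee -> last char: e
  1: bee$eecc -> last char: c
  2: cbee$eec -> last char: c
  3: ccbee$ee -> last char: e
  4: e$eeccbe -> last char: e
  5: eccbee$e -> last char: e
  6: ee$eeccb -> last char: b
  7: eeccbee$ -> last char: $


BWT = ecceeeb$


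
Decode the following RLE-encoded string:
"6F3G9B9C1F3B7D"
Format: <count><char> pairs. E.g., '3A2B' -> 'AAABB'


Expanding each <count><char> pair:
  6F -> 'FFFFFF'
  3G -> 'GGG'
  9B -> 'BBBBBBBBB'
  9C -> 'CCCCCCCCC'
  1F -> 'F'
  3B -> 'BBB'
  7D -> 'DDDDDDD'

Decoded = FFFFFFGGGBBBBBBBBBCCCCCCCCCFBBBDDDDDDD


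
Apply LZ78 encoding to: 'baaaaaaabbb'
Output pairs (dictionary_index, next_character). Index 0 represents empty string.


LZ78 encoding steps:
Dictionary: {0: ''}
Step 1: w='' (idx 0), next='b' -> output (0, 'b'), add 'b' as idx 1
Step 2: w='' (idx 0), next='a' -> output (0, 'a'), add 'a' as idx 2
Step 3: w='a' (idx 2), next='a' -> output (2, 'a'), add 'aa' as idx 3
Step 4: w='aa' (idx 3), next='a' -> output (3, 'a'), add 'aaa' as idx 4
Step 5: w='a' (idx 2), next='b' -> output (2, 'b'), add 'ab' as idx 5
Step 6: w='b' (idx 1), next='b' -> output (1, 'b'), add 'bb' as idx 6


Encoded: [(0, 'b'), (0, 'a'), (2, 'a'), (3, 'a'), (2, 'b'), (1, 'b')]


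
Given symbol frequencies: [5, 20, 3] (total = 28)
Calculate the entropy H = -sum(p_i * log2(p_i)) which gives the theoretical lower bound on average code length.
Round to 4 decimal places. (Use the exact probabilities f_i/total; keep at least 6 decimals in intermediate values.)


Per-symbol terms -p_i * log2(p_i) with p_i = f_i/28:
  p = 5/28 = 0.178571: log2(p) = -2.485427, -p*log2(p) = 0.443826
  p = 20/28 = 0.714286: log2(p) = -0.485427, -p*log2(p) = 0.346733
  p = 3/28 = 0.107143: log2(p) = -3.222392, -p*log2(p) = 0.345256
H = 0.443826 + 0.346733 + 0.345256 = 1.135815

H = 1.1358 bits/symbol


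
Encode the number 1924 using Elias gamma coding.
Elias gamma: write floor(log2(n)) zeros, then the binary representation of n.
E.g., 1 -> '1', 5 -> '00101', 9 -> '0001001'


num_bits = floor(log2(1924)) + 1 = 11
leading_zeros = num_bits - 1 = 10
binary(1924) = 11110000100

Elias gamma(1924) = '0000000000' + '11110000100' = 000000000011110000100 (21 bits)


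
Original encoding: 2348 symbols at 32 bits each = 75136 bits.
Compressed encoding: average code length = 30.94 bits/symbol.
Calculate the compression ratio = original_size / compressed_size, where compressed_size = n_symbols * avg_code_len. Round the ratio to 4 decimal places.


original_size = n_symbols * orig_bits = 2348 * 32 = 75136 bits
compressed_size = n_symbols * avg_code_len = 2348 * 30.94 = 72647.12 bits
ratio = original_size / compressed_size = 75136 / 72647.12 = 1.0343

Compression ratio = 1.0343


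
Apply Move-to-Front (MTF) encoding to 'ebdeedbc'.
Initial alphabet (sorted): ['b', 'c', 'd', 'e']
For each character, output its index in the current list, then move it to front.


MTF encoding:
'e': index 3 in ['b', 'c', 'd', 'e'] -> ['e', 'b', 'c', 'd']
'b': index 1 in ['e', 'b', 'c', 'd'] -> ['b', 'e', 'c', 'd']
'd': index 3 in ['b', 'e', 'c', 'd'] -> ['d', 'b', 'e', 'c']
'e': index 2 in ['d', 'b', 'e', 'c'] -> ['e', 'd', 'b', 'c']
'e': index 0 in ['e', 'd', 'b', 'c'] -> ['e', 'd', 'b', 'c']
'd': index 1 in ['e', 'd', 'b', 'c'] -> ['d', 'e', 'b', 'c']
'b': index 2 in ['d', 'e', 'b', 'c'] -> ['b', 'd', 'e', 'c']
'c': index 3 in ['b', 'd', 'e', 'c'] -> ['c', 'b', 'd', 'e']


Output: [3, 1, 3, 2, 0, 1, 2, 3]


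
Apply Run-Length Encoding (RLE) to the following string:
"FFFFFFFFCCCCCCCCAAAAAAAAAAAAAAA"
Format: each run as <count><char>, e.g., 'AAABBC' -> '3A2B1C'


Scanning runs left to right:
  i=0: run of 'F' x 8 -> '8F'
  i=8: run of 'C' x 8 -> '8C'
  i=16: run of 'A' x 15 -> '15A'

RLE = 8F8C15A


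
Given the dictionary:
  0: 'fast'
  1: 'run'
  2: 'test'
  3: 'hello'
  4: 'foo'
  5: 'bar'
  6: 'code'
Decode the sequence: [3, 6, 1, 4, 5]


Look up each index in the dictionary:
  3 -> 'hello'
  6 -> 'code'
  1 -> 'run'
  4 -> 'foo'
  5 -> 'bar'

Decoded: "hello code run foo bar"


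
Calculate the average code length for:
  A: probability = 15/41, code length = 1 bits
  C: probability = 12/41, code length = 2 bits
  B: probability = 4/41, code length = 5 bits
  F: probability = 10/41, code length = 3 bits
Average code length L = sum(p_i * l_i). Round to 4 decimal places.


Weighted contributions p_i * l_i:
  A: (15/41) * 1 = 15/41
  C: (12/41) * 2 = 24/41
  B: (4/41) * 5 = 20/41
  F: (10/41) * 3 = 30/41
Sum = (15 + 24 + 20 + 30)/41 = 89/41

L = 89/41 = 2.1707 bits/symbol


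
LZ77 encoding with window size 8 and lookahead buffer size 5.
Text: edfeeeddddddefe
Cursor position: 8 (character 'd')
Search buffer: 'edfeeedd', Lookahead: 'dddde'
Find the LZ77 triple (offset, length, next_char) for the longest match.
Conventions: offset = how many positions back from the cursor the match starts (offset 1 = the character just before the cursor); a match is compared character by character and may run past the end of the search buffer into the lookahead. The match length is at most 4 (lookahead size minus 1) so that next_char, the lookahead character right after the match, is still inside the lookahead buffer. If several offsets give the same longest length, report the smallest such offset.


Try each offset into the search buffer:
  offset=1 (pos 7, char 'd'): match length 4
  offset=2 (pos 6, char 'd'): match length 4
  offset=3 (pos 5, char 'e'): match length 0
  offset=4 (pos 4, char 'e'): match length 0
  offset=5 (pos 3, char 'e'): match length 0
  offset=6 (pos 2, char 'f'): match length 0
  offset=7 (pos 1, char 'd'): match length 1
  offset=8 (pos 0, char 'e'): match length 0
Longest match has length 4, found at offsets 1, 2; take the smallest, offset 1.
next_char = character at position 8 + 4 = 12 -> 'e'

Best match: offset=1, length=4 (matching 'dddd' starting at position 7)
LZ77 triple: (1, 4, 'e')


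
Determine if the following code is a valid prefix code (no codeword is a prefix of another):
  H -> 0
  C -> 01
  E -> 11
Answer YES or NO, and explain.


Checking each pair (does one codeword prefix another?):
  H='0' vs C='01': prefix -- VIOLATION

NO -- this is NOT a valid prefix code. H (0) is a prefix of C (01).


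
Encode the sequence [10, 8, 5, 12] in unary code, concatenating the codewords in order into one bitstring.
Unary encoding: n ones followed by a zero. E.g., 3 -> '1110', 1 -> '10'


Encode each number as n ones followed by a terminating 0:
  10 -> 11111111110 (11 bits)
  8 -> 111111110 (9 bits)
  5 -> 111110 (6 bits)
  12 -> 1111111111110 (13 bits)
Total length = 11 + 9 + 6 + 13 = 39 bits.

Unary([10, 8, 5, 12]) = 111111111101111111101111101111111111110 (39 bits)


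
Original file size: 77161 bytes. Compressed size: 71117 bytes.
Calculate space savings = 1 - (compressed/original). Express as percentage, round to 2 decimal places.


ratio = compressed/original = 71117/77161 = 0.92167
savings = 1 - ratio = 1 - 0.92167 = 0.07833
as a percentage: 0.07833 * 100 = 7.83%

Space savings = 1 - 71117/77161 = 7.83%


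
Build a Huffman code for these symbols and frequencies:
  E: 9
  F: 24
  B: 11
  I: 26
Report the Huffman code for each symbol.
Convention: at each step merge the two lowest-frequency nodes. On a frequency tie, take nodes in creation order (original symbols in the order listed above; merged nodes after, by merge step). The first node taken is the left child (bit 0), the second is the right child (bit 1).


Huffman tree construction:
Step 1: Merge E(9) + B(11) = 20
Step 2: Merge (E+B)(20) + F(24) = 44
Step 3: Merge I(26) + ((E+B)+F)(44) = 70
Read each symbol's code off the tree from the root (left child = 0, right child = 1).

Codes:
  E: 100 (length 3)
  F: 11 (length 2)
  B: 101 (length 3)
  I: 0 (length 1)
Average code length: 134/70 = 1.9143 bits/symbol


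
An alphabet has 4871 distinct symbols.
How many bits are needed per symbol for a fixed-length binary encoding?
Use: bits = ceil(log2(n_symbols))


log2(4871) = 12.25
Bracket: 2^12 = 4096 < 4871 <= 2^13 = 8192
So ceil(log2(4871)) = 13

bits = ceil(log2(4871)) = ceil(12.25) = 13 bits


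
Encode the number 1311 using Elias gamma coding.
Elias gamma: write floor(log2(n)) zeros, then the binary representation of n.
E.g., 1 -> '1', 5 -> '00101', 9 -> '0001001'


num_bits = floor(log2(1311)) + 1 = 11
leading_zeros = num_bits - 1 = 10
binary(1311) = 10100011111

Elias gamma(1311) = '0000000000' + '10100011111' = 000000000010100011111 (21 bits)


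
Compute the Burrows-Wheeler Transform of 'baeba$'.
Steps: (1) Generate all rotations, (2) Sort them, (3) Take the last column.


Rotations (sorted):
  0: $baeba -> last char: a
  1: a$baeb -> last char: b
  2: aeba$b -> last char: b
  3: ba$bae -> last char: e
  4: baeba$ -> last char: $
  5: eba$ba -> last char: a


BWT = abbe$a


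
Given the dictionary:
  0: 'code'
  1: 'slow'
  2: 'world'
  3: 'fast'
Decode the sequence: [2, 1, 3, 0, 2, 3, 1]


Look up each index in the dictionary:
  2 -> 'world'
  1 -> 'slow'
  3 -> 'fast'
  0 -> 'code'
  2 -> 'world'
  3 -> 'fast'
  1 -> 'slow'

Decoded: "world slow fast code world fast slow"


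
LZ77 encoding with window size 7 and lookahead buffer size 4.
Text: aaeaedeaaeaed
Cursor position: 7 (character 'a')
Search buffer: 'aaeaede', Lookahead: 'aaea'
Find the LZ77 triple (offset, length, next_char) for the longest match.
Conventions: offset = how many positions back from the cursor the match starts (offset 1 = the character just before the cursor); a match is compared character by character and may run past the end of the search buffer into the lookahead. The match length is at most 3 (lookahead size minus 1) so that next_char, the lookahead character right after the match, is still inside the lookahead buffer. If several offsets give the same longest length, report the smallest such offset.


Try each offset into the search buffer:
  offset=1 (pos 6, char 'e'): match length 0
  offset=2 (pos 5, char 'd'): match length 0
  offset=3 (pos 4, char 'e'): match length 0
  offset=4 (pos 3, char 'a'): match length 1
  offset=5 (pos 2, char 'e'): match length 0
  offset=6 (pos 1, char 'a'): match length 1
  offset=7 (pos 0, char 'a'): match length 3
Longest match has length 3 at offset 7.
next_char = character at position 7 + 3 = 10 -> 'a'

Best match: offset=7, length=3 (matching 'aae' starting at position 0)
LZ77 triple: (7, 3, 'a')


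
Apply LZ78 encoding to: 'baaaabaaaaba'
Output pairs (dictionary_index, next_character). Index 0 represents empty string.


LZ78 encoding steps:
Dictionary: {0: ''}
Step 1: w='' (idx 0), next='b' -> output (0, 'b'), add 'b' as idx 1
Step 2: w='' (idx 0), next='a' -> output (0, 'a'), add 'a' as idx 2
Step 3: w='a' (idx 2), next='a' -> output (2, 'a'), add 'aa' as idx 3
Step 4: w='a' (idx 2), next='b' -> output (2, 'b'), add 'ab' as idx 4
Step 5: w='aa' (idx 3), next='a' -> output (3, 'a'), add 'aaa' as idx 5
Step 6: w='ab' (idx 4), next='a' -> output (4, 'a'), add 'aba' as idx 6


Encoded: [(0, 'b'), (0, 'a'), (2, 'a'), (2, 'b'), (3, 'a'), (4, 'a')]


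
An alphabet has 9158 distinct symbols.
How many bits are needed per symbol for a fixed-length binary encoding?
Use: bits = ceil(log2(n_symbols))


log2(9158) = 13.1608
Bracket: 2^13 = 8192 < 9158 <= 2^14 = 16384
So ceil(log2(9158)) = 14

bits = ceil(log2(9158)) = ceil(13.1608) = 14 bits


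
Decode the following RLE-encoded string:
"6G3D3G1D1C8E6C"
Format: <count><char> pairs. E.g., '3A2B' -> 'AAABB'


Expanding each <count><char> pair:
  6G -> 'GGGGGG'
  3D -> 'DDD'
  3G -> 'GGG'
  1D -> 'D'
  1C -> 'C'
  8E -> 'EEEEEEEE'
  6C -> 'CCCCCC'

Decoded = GGGGGGDDDGGGDCEEEEEEEECCCCCC


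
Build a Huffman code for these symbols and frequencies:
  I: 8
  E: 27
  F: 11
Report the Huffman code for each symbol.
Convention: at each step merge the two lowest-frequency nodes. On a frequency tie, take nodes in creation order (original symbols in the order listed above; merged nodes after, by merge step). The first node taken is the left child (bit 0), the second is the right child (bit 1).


Huffman tree construction:
Step 1: Merge I(8) + F(11) = 19
Step 2: Merge (I+F)(19) + E(27) = 46
Read each symbol's code off the tree from the root (left child = 0, right child = 1).

Codes:
  I: 00 (length 2)
  E: 1 (length 1)
  F: 01 (length 2)
Average code length: 65/46 = 1.4130 bits/symbol


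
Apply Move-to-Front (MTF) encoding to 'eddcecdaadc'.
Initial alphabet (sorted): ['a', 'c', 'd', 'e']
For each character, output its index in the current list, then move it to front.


MTF encoding:
'e': index 3 in ['a', 'c', 'd', 'e'] -> ['e', 'a', 'c', 'd']
'd': index 3 in ['e', 'a', 'c', 'd'] -> ['d', 'e', 'a', 'c']
'd': index 0 in ['d', 'e', 'a', 'c'] -> ['d', 'e', 'a', 'c']
'c': index 3 in ['d', 'e', 'a', 'c'] -> ['c', 'd', 'e', 'a']
'e': index 2 in ['c', 'd', 'e', 'a'] -> ['e', 'c', 'd', 'a']
'c': index 1 in ['e', 'c', 'd', 'a'] -> ['c', 'e', 'd', 'a']
'd': index 2 in ['c', 'e', 'd', 'a'] -> ['d', 'c', 'e', 'a']
'a': index 3 in ['d', 'c', 'e', 'a'] -> ['a', 'd', 'c', 'e']
'a': index 0 in ['a', 'd', 'c', 'e'] -> ['a', 'd', 'c', 'e']
'd': index 1 in ['a', 'd', 'c', 'e'] -> ['d', 'a', 'c', 'e']
'c': index 2 in ['d', 'a', 'c', 'e'] -> ['c', 'd', 'a', 'e']


Output: [3, 3, 0, 3, 2, 1, 2, 3, 0, 1, 2]


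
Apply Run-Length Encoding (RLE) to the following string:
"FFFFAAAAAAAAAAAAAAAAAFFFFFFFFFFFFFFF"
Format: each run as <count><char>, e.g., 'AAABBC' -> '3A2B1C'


Scanning runs left to right:
  i=0: run of 'F' x 4 -> '4F'
  i=4: run of 'A' x 17 -> '17A'
  i=21: run of 'F' x 15 -> '15F'

RLE = 4F17A15F


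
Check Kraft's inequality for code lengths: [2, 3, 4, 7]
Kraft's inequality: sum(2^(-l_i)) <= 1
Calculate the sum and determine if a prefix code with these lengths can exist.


Sum = 2^(-2) + 2^(-3) + 2^(-4) + 2^(-7)
    = 0.25 + 0.125 + 0.0625 + 0.0078125
    = 57/128 = 0.4453125
Since 0.4453125 <= 1, Kraft's inequality IS satisfied.
A prefix code with these lengths CAN exist.

Kraft sum = 0.4453125. Satisfied.


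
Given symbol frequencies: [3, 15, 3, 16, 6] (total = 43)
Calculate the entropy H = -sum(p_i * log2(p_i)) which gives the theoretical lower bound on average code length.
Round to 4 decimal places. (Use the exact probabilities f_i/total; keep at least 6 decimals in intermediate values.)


Per-symbol terms -p_i * log2(p_i) with p_i = f_i/43:
  p = 3/43 = 0.069767: log2(p) = -3.841302, -p*log2(p) = 0.267998
  p = 15/43 = 0.348837: log2(p) = -1.519374, -p*log2(p) = 0.530014
  p = 3/43 = 0.069767: log2(p) = -3.841302, -p*log2(p) = 0.267998
  p = 16/43 = 0.372093: log2(p) = -1.426265, -p*log2(p) = 0.530703
  p = 6/43 = 0.139535: log2(p) = -2.841302, -p*log2(p) = 0.396461
H = 0.267998 + 0.530014 + 0.267998 + 0.530703 + 0.396461 = 1.993174

H = 1.9932 bits/symbol


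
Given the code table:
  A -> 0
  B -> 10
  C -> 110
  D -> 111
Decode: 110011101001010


Decoding:
110 -> C
0 -> A
111 -> D
0 -> A
10 -> B
0 -> A
10 -> B
10 -> B


Result: CADABABB


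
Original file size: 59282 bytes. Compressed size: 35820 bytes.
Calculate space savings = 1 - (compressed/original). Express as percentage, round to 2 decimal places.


ratio = compressed/original = 35820/59282 = 0.604231
savings = 1 - ratio = 1 - 0.604231 = 0.395769
as a percentage: 0.395769 * 100 = 39.58%

Space savings = 1 - 35820/59282 = 39.58%


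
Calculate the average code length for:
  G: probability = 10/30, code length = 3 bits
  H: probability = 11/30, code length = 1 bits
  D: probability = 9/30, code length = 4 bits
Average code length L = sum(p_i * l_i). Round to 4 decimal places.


Weighted contributions p_i * l_i:
  G: (10/30) * 3 = 30/30
  H: (11/30) * 1 = 11/30
  D: (9/30) * 4 = 36/30
Sum = (30 + 11 + 36)/30 = 77/30

L = 77/30 = 2.5667 bits/symbol


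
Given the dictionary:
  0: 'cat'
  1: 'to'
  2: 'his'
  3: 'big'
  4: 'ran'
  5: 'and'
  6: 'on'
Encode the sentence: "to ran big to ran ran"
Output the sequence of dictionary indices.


Look up each word in the dictionary:
  'to' -> 1
  'ran' -> 4
  'big' -> 3
  'to' -> 1
  'ran' -> 4
  'ran' -> 4

Encoded: [1, 4, 3, 1, 4, 4]


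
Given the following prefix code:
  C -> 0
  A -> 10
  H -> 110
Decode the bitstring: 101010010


Decoding step by step:
Bits 10 -> A
Bits 10 -> A
Bits 10 -> A
Bits 0 -> C
Bits 10 -> A


Decoded message: AAACA


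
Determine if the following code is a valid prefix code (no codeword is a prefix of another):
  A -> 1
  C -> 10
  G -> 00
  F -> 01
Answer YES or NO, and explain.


Checking each pair (does one codeword prefix another?):
  A='1' vs C='10': prefix -- VIOLATION

NO -- this is NOT a valid prefix code. A (1) is a prefix of C (10).


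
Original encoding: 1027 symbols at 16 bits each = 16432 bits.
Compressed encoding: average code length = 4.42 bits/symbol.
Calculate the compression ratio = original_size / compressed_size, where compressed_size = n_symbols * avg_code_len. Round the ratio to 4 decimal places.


original_size = n_symbols * orig_bits = 1027 * 16 = 16432 bits
compressed_size = n_symbols * avg_code_len = 1027 * 4.42 = 4539.34 bits
ratio = original_size / compressed_size = 16432 / 4539.34 = 3.6199

Compression ratio = 3.6199


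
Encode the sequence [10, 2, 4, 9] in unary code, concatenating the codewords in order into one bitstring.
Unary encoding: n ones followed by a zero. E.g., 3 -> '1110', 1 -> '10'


Encode each number as n ones followed by a terminating 0:
  10 -> 11111111110 (11 bits)
  2 -> 110 (3 bits)
  4 -> 11110 (5 bits)
  9 -> 1111111110 (10 bits)
Total length = 11 + 3 + 5 + 10 = 29 bits.

Unary([10, 2, 4, 9]) = 11111111110110111101111111110 (29 bits)


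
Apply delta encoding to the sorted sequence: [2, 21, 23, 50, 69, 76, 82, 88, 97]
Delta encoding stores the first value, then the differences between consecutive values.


First value: 2
Deltas:
  21 - 2 = 19
  23 - 21 = 2
  50 - 23 = 27
  69 - 50 = 19
  76 - 69 = 7
  82 - 76 = 6
  88 - 82 = 6
  97 - 88 = 9


Delta encoded: [2, 19, 2, 27, 19, 7, 6, 6, 9]


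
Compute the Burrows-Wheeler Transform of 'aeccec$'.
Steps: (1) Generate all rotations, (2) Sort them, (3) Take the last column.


Rotations (sorted):
  0: $aeccec -> last char: c
  1: aeccec$ -> last char: $
  2: c$aecce -> last char: e
  3: ccec$ae -> last char: e
  4: cec$aec -> last char: c
  5: ec$aecc -> last char: c
  6: eccec$a -> last char: a


BWT = c$eecca


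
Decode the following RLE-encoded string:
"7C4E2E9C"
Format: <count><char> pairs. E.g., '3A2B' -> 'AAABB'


Expanding each <count><char> pair:
  7C -> 'CCCCCCC'
  4E -> 'EEEE'
  2E -> 'EE'
  9C -> 'CCCCCCCCC'

Decoded = CCCCCCCEEEEEECCCCCCCCC


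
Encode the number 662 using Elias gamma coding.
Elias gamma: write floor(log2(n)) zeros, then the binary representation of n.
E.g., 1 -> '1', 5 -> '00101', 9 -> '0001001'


num_bits = floor(log2(662)) + 1 = 10
leading_zeros = num_bits - 1 = 9
binary(662) = 1010010110

Elias gamma(662) = '000000000' + '1010010110' = 0000000001010010110 (19 bits)


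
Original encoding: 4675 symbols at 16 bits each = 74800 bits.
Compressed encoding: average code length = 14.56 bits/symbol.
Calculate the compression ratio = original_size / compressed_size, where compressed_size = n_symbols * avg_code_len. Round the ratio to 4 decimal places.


original_size = n_symbols * orig_bits = 4675 * 16 = 74800 bits
compressed_size = n_symbols * avg_code_len = 4675 * 14.56 = 68068.0 bits
ratio = original_size / compressed_size = 74800 / 68068.0 = 1.0989

Compression ratio = 1.0989


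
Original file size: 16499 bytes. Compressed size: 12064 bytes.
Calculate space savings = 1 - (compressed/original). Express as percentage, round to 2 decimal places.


ratio = compressed/original = 12064/16499 = 0.731196
savings = 1 - ratio = 1 - 0.731196 = 0.268804
as a percentage: 0.268804 * 100 = 26.88%

Space savings = 1 - 12064/16499 = 26.88%


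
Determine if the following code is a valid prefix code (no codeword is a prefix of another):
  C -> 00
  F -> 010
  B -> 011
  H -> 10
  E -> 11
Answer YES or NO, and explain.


Checking each pair (does one codeword prefix another?):
  C='00' vs F='010': no prefix
  C='00' vs B='011': no prefix
  C='00' vs H='10': no prefix
  C='00' vs E='11': no prefix
  F='010' vs C='00': no prefix
  F='010' vs B='011': no prefix
  F='010' vs H='10': no prefix
  F='010' vs E='11': no prefix
  B='011' vs C='00': no prefix
  B='011' vs F='010': no prefix
  B='011' vs H='10': no prefix
  B='011' vs E='11': no prefix
  H='10' vs C='00': no prefix
  H='10' vs F='010': no prefix
  H='10' vs B='011': no prefix
  H='10' vs E='11': no prefix
  E='11' vs C='00': no prefix
  E='11' vs F='010': no prefix
  E='11' vs B='011': no prefix
  E='11' vs H='10': no prefix
No violation found over all pairs.

YES -- this is a valid prefix code. No codeword is a prefix of any other codeword.


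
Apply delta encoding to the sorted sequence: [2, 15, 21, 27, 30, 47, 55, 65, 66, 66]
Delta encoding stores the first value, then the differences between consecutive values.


First value: 2
Deltas:
  15 - 2 = 13
  21 - 15 = 6
  27 - 21 = 6
  30 - 27 = 3
  47 - 30 = 17
  55 - 47 = 8
  65 - 55 = 10
  66 - 65 = 1
  66 - 66 = 0


Delta encoded: [2, 13, 6, 6, 3, 17, 8, 10, 1, 0]


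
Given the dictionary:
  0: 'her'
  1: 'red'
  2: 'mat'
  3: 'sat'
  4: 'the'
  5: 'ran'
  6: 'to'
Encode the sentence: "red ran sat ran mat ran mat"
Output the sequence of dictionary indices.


Look up each word in the dictionary:
  'red' -> 1
  'ran' -> 5
  'sat' -> 3
  'ran' -> 5
  'mat' -> 2
  'ran' -> 5
  'mat' -> 2

Encoded: [1, 5, 3, 5, 2, 5, 2]


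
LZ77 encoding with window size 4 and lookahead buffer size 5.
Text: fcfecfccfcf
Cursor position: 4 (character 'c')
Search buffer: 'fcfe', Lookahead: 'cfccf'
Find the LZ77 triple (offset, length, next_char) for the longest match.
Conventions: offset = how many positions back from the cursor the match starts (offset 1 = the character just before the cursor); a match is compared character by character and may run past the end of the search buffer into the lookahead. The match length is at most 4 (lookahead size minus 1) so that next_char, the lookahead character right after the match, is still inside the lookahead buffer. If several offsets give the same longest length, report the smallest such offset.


Try each offset into the search buffer:
  offset=1 (pos 3, char 'e'): match length 0
  offset=2 (pos 2, char 'f'): match length 0
  offset=3 (pos 1, char 'c'): match length 2
  offset=4 (pos 0, char 'f'): match length 0
Longest match has length 2 at offset 3.
next_char = character at position 4 + 2 = 6 -> 'c'

Best match: offset=3, length=2 (matching 'cf' starting at position 1)
LZ77 triple: (3, 2, 'c')


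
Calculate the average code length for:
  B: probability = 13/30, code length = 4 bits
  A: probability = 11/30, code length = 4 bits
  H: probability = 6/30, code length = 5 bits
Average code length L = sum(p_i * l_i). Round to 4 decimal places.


Weighted contributions p_i * l_i:
  B: (13/30) * 4 = 52/30
  A: (11/30) * 4 = 44/30
  H: (6/30) * 5 = 30/30
Sum = (52 + 44 + 30)/30 = 126/30

L = 126/30 = 4.2000 bits/symbol


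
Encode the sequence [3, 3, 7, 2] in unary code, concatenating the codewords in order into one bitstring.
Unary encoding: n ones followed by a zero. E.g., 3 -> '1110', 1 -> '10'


Encode each number as n ones followed by a terminating 0:
  3 -> 1110 (4 bits)
  3 -> 1110 (4 bits)
  7 -> 11111110 (8 bits)
  2 -> 110 (3 bits)
Total length = 4 + 4 + 8 + 3 = 19 bits.

Unary([3, 3, 7, 2]) = 1110111011111110110 (19 bits)


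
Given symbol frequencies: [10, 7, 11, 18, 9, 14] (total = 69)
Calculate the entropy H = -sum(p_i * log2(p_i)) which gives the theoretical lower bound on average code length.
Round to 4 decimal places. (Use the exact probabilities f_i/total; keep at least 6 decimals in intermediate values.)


Per-symbol terms -p_i * log2(p_i) with p_i = f_i/69:
  p = 10/69 = 0.144928: log2(p) = -2.786596, -p*log2(p) = 0.403855
  p = 7/69 = 0.101449: log2(p) = -3.301170, -p*log2(p) = 0.334901
  p = 11/69 = 0.159420: log2(p) = -2.649093, -p*log2(p) = 0.422319
  p = 18/69 = 0.260870: log2(p) = -1.938599, -p*log2(p) = 0.505722
  p = 9/69 = 0.130435: log2(p) = -2.938599, -p*log2(p) = 0.383296
  p = 14/69 = 0.202899: log2(p) = -2.301170, -p*log2(p) = 0.466904
H = 0.403855 + 0.334901 + 0.422319 + 0.505722 + 0.383296 + 0.466904 = 2.516997

H = 2.517 bits/symbol


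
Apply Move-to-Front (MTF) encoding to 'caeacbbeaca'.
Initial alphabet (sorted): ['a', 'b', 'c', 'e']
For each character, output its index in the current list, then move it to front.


MTF encoding:
'c': index 2 in ['a', 'b', 'c', 'e'] -> ['c', 'a', 'b', 'e']
'a': index 1 in ['c', 'a', 'b', 'e'] -> ['a', 'c', 'b', 'e']
'e': index 3 in ['a', 'c', 'b', 'e'] -> ['e', 'a', 'c', 'b']
'a': index 1 in ['e', 'a', 'c', 'b'] -> ['a', 'e', 'c', 'b']
'c': index 2 in ['a', 'e', 'c', 'b'] -> ['c', 'a', 'e', 'b']
'b': index 3 in ['c', 'a', 'e', 'b'] -> ['b', 'c', 'a', 'e']
'b': index 0 in ['b', 'c', 'a', 'e'] -> ['b', 'c', 'a', 'e']
'e': index 3 in ['b', 'c', 'a', 'e'] -> ['e', 'b', 'c', 'a']
'a': index 3 in ['e', 'b', 'c', 'a'] -> ['a', 'e', 'b', 'c']
'c': index 3 in ['a', 'e', 'b', 'c'] -> ['c', 'a', 'e', 'b']
'a': index 1 in ['c', 'a', 'e', 'b'] -> ['a', 'c', 'e', 'b']


Output: [2, 1, 3, 1, 2, 3, 0, 3, 3, 3, 1]


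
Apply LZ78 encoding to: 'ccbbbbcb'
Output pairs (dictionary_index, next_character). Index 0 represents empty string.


LZ78 encoding steps:
Dictionary: {0: ''}
Step 1: w='' (idx 0), next='c' -> output (0, 'c'), add 'c' as idx 1
Step 2: w='c' (idx 1), next='b' -> output (1, 'b'), add 'cb' as idx 2
Step 3: w='' (idx 0), next='b' -> output (0, 'b'), add 'b' as idx 3
Step 4: w='b' (idx 3), next='b' -> output (3, 'b'), add 'bb' as idx 4
Step 5: w='cb' (idx 2), end of input -> output (2, '')


Encoded: [(0, 'c'), (1, 'b'), (0, 'b'), (3, 'b'), (2, '')]


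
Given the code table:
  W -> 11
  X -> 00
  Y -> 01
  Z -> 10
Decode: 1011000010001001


Decoding:
10 -> Z
11 -> W
00 -> X
00 -> X
10 -> Z
00 -> X
10 -> Z
01 -> Y


Result: ZWXXZXZY


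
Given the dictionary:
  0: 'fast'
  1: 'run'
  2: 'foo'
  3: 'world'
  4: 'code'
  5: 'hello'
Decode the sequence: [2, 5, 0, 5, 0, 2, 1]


Look up each index in the dictionary:
  2 -> 'foo'
  5 -> 'hello'
  0 -> 'fast'
  5 -> 'hello'
  0 -> 'fast'
  2 -> 'foo'
  1 -> 'run'

Decoded: "foo hello fast hello fast foo run"


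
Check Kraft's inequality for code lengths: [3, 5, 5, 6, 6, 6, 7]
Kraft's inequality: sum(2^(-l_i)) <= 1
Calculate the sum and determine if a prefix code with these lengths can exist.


Sum = 2^(-3) + 2^(-5) + 2^(-5) + 2^(-6) + 2^(-6) + 2^(-6) + 2^(-7)
    = 0.125 + 0.03125 + 0.03125 + 0.015625 + 0.015625 + 0.015625 + 0.0078125
    = 31/128 = 0.2421875
Since 0.2421875 <= 1, Kraft's inequality IS satisfied.
A prefix code with these lengths CAN exist.

Kraft sum = 0.2421875. Satisfied.


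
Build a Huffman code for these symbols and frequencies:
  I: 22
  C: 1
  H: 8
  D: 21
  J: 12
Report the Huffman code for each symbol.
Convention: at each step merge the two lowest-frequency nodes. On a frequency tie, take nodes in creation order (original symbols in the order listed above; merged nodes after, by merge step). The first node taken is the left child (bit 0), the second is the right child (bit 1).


Huffman tree construction:
Step 1: Merge C(1) + H(8) = 9
Step 2: Merge (C+H)(9) + J(12) = 21
Step 3: Merge D(21) + ((C+H)+J)(21) = 42
Step 4: Merge I(22) + (D+((C+H)+J))(42) = 64
Read each symbol's code off the tree from the root (left child = 0, right child = 1).

Codes:
  I: 0 (length 1)
  C: 1100 (length 4)
  H: 1101 (length 4)
  D: 10 (length 2)
  J: 111 (length 3)
Average code length: 136/64 = 2.1250 bits/symbol


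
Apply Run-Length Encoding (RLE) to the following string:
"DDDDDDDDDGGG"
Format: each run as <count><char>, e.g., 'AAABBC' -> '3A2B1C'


Scanning runs left to right:
  i=0: run of 'D' x 9 -> '9D'
  i=9: run of 'G' x 3 -> '3G'

RLE = 9D3G


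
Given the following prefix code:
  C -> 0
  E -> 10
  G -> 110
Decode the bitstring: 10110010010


Decoding step by step:
Bits 10 -> E
Bits 110 -> G
Bits 0 -> C
Bits 10 -> E
Bits 0 -> C
Bits 10 -> E


Decoded message: EGCECE


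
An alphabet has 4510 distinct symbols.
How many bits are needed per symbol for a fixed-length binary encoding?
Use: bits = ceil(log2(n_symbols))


log2(4510) = 12.1389
Bracket: 2^12 = 4096 < 4510 <= 2^13 = 8192
So ceil(log2(4510)) = 13

bits = ceil(log2(4510)) = ceil(12.1389) = 13 bits
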